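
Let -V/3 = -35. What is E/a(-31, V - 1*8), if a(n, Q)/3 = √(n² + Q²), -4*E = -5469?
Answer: 1823*√10370/41480 ≈ 4.4755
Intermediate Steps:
V = 105 (V = -3*(-35) = 105)
E = 5469/4 (E = -¼*(-5469) = 5469/4 ≈ 1367.3)
a(n, Q) = 3*√(Q² + n²) (a(n, Q) = 3*√(n² + Q²) = 3*√(Q² + n²))
E/a(-31, V - 1*8) = 5469/(4*((3*√((105 - 1*8)² + (-31)²)))) = 5469/(4*((3*√((105 - 8)² + 961)))) = 5469/(4*((3*√(97² + 961)))) = 5469/(4*((3*√(9409 + 961)))) = 5469/(4*((3*√10370))) = 5469*(√10370/31110)/4 = 1823*√10370/41480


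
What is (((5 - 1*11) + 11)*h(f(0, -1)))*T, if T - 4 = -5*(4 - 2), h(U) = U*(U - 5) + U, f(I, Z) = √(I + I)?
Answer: 0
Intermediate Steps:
f(I, Z) = √2*√I (f(I, Z) = √(2*I) = √2*√I)
h(U) = U + U*(-5 + U) (h(U) = U*(-5 + U) + U = U + U*(-5 + U))
T = -6 (T = 4 - 5*(4 - 2) = 4 - 5*2 = 4 - 10 = -6)
(((5 - 1*11) + 11)*h(f(0, -1)))*T = (((5 - 1*11) + 11)*((√2*√0)*(-4 + √2*√0)))*(-6) = (((5 - 11) + 11)*((√2*0)*(-4 + √2*0)))*(-6) = ((-6 + 11)*(0*(-4 + 0)))*(-6) = (5*(0*(-4)))*(-6) = (5*0)*(-6) = 0*(-6) = 0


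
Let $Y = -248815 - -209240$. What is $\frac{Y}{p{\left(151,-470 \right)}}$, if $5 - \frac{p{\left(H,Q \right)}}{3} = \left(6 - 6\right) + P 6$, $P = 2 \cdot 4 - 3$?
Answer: $\frac{1583}{3} \approx 527.67$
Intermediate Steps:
$P = 5$ ($P = 8 - 3 = 5$)
$p{\left(H,Q \right)} = -75$ ($p{\left(H,Q \right)} = 15 - 3 \left(\left(6 - 6\right) + 5 \cdot 6\right) = 15 - 3 \left(\left(6 - 6\right) + 30\right) = 15 - 3 \left(0 + 30\right) = 15 - 90 = -75$)
$Y = -39575$ ($Y = -248815 + 209240 = -39575$)
$\frac{Y}{p{\left(151,-470 \right)}} = - \frac{39575}{-75} = \left(-39575\right) \left(- \frac{1}{75}\right) = \frac{1583}{3}$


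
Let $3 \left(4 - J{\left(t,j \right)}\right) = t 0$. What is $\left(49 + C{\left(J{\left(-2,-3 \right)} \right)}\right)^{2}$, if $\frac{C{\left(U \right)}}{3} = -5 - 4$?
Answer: $484$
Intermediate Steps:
$J{\left(t,j \right)} = 4$ ($J{\left(t,j \right)} = 4 - \frac{t 0}{3} = 4 - 0 = 4 + 0 = 4$)
$C{\left(U \right)} = -27$ ($C{\left(U \right)} = 3 \left(-5 - 4\right) = 3 \left(-9\right) = -27$)
$\left(49 + C{\left(J{\left(-2,-3 \right)} \right)}\right)^{2} = \left(49 - 27\right)^{2} = 22^{2} = 484$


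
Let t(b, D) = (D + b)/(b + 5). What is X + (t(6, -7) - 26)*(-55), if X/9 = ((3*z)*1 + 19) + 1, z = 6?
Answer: 1777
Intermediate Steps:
t(b, D) = (D + b)/(5 + b)
X = 342 (X = 9*(((3*6)*1 + 19) + 1) = 9*((18*1 + 19) + 1) = 9*((18 + 19) + 1) = 9*(37 + 1) = 9*38 = 342)
X + (t(6, -7) - 26)*(-55) = 342 + ((-7 + 6)/(5 + 6) - 26)*(-55) = 342 + (-1/11 - 26)*(-55) = 342 - 287/11*(-55) = 342 + 1435 = 1777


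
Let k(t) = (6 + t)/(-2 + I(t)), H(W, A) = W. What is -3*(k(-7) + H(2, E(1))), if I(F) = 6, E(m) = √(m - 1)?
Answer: -21/4 ≈ -5.2500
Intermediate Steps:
E(m) = √(-1 + m)
k(t) = 3/2 + t/4 (k(t) = (6 + t)/(-2 + 6) = (6 + t)/4 = (6 + t)*(¼) = 3/2 + t/4)
-3*(k(-7) + H(2, E(1))) = -3*((3/2 + (¼)*(-7)) + 2) = -3*((3/2 - 7/4) + 2) = -3*(-¼ + 2) = -3*7/4 = -21/4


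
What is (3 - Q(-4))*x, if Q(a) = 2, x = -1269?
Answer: -1269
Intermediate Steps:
(3 - Q(-4))*x = (3 - 1*2)*(-1269) = (3 - 2)*(-1269) = 1*(-1269) = -1269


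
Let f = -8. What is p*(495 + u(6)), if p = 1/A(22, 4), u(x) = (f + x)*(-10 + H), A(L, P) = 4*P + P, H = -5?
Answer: 105/4 ≈ 26.250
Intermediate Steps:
A(L, P) = 5*P
u(x) = 120 - 15*x (u(x) = (-8 + x)*(-10 - 5) = (-8 + x)*(-15) = 120 - 15*x)
p = 1/20 (p = 1/(5*4) = 1/20 ≈ 0.050000)
p*(495 + u(6)) = (495 + (120 - 15*6))/20 = (495 + (120 - 90))/20 = (495 + 30)/20 = (1/20)*525 = 105/4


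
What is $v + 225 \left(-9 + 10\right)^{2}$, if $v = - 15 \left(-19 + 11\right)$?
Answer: $345$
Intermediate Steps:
$v = 120$ ($v = \left(-15\right) \left(-8\right) = 120$)
$v + 225 \left(-9 + 10\right)^{2} = 120 + 225 \left(-9 + 10\right)^{2} = 120 + 225 \cdot 1^{2} = 120 + 225 \cdot 1 = 120 + 225 = 345$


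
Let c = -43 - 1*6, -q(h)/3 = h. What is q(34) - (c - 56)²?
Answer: -11127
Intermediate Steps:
q(h) = -3*h
c = -49 (c = -43 - 6 = -49)
q(34) - (c - 56)² = -3*34 - (-49 - 56)² = -102 - 1*(-105)² = -102 - 1*11025 = -102 - 11025 = -11127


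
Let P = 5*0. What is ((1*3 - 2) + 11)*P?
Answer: 0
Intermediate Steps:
P = 0
((1*3 - 2) + 11)*P = ((1*3 - 2) + 11)*0 = ((3 - 2) + 11)*0 = (1 + 11)*0 = 12*0 = 0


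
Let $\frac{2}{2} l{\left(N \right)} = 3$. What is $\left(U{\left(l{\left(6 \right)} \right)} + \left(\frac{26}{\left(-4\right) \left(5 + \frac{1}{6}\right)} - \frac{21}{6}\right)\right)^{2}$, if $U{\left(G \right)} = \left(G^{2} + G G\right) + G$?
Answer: $\frac{1014049}{3844} \approx 263.8$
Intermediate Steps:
$l{\left(N \right)} = 3$
$U{\left(G \right)} = G + 2 G^{2}$ ($U{\left(G \right)} = \left(G^{2} + G^{2}\right) + G = 2 G^{2} + G = G + 2 G^{2}$)
$\left(U{\left(l{\left(6 \right)} \right)} + \left(\frac{26}{\left(-4\right) \left(5 + \frac{1}{6}\right)} - \frac{21}{6}\right)\right)^{2} = \left(3 \left(1 + 2 \cdot 3\right) + \left(\frac{26}{\left(-4\right) \left(5 + \frac{1}{6}\right)} - \frac{21}{6}\right)\right)^{2} = \left(3 \left(1 + 6\right) + \left(\frac{26}{\left(-4\right) \left(5 + \frac{1}{6}\right)} - \frac{7}{2}\right)\right)^{2} = \left(3 \cdot 7 - \left(\frac{7}{2} - \frac{26}{\left(-4\right) \frac{31}{6}}\right)\right)^{2} = \left(21 - \left(\frac{7}{2} - \frac{26}{- \frac{62}{3}}\right)\right)^{2} = \left(21 + \left(26 \left(- \frac{3}{62}\right) - \frac{7}{2}\right)\right)^{2} = \left(21 - \frac{295}{62}\right)^{2} = \left(\frac{1007}{62}\right)^{2} = \frac{1014049}{3844}$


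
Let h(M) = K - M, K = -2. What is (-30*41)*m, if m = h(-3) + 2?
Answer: -3690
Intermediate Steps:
h(M) = -2 - M
m = 3 (m = (-2 - 1*(-3)) + 2 = (-2 + 3) + 2 = 1 + 2 = 3)
(-30*41)*m = -30*41*3 = -1230*3 = -3690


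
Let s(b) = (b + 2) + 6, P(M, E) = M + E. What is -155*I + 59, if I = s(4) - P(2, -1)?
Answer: -1646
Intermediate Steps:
P(M, E) = E + M
s(b) = 8 + b (s(b) = (2 + b) + 6 = 8 + b)
I = 11 (I = (8 + 4) - (-1 + 2) = 12 - 1*1 = 12 - 1 = 11)
-155*I + 59 = -155*11 + 59 = -1705 + 59 = -1646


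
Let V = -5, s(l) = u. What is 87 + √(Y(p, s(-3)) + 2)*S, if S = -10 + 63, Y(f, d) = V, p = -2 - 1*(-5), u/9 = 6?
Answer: 87 + 53*I*√3 ≈ 87.0 + 91.799*I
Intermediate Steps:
u = 54 (u = 9*6 = 54)
s(l) = 54
p = 3 (p = -2 + 5 = 3)
Y(f, d) = -5
S = 53
87 + √(Y(p, s(-3)) + 2)*S = 87 + √(-5 + 2)*53 = 87 + √(-3)*53 = 87 + (I*√3)*53 = 87 + 53*I*√3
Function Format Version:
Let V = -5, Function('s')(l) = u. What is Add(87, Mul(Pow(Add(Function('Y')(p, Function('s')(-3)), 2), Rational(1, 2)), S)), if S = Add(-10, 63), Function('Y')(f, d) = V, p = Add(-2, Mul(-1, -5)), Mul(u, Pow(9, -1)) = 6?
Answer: Add(87, Mul(53, I, Pow(3, Rational(1, 2)))) ≈ Add(87.000, Mul(91.799, I))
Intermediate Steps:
u = 54 (u = Mul(9, 6) = 54)
Function('s')(l) = 54
p = 3 (p = Add(-2, 5) = 3)
Function('Y')(f, d) = -5
S = 53
Add(87, Mul(Pow(Add(Function('Y')(p, Function('s')(-3)), 2), Rational(1, 2)), S)) = Add(87, Mul(Pow(Add(-5, 2), Rational(1, 2)), 53)) = Add(87, Mul(Pow(-3, Rational(1, 2)), 53)) = Add(87, Mul(Mul(I, Pow(3, Rational(1, 2))), 53)) = Add(87, Mul(53, I, Pow(3, Rational(1, 2))))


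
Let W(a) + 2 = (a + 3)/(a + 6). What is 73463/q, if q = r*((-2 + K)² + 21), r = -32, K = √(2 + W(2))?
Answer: -3011983/33108 - 146926*√10/41385 ≈ -102.20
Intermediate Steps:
W(a) = -2 + (3 + a)/(6 + a) (W(a) = -2 + (a + 3)/(a + 6) = -2 + (3 + a)/(6 + a))
K = √10/4 (K = √(2 + (-9 - 1*2)/(6 + 2)) = √(2 + (-9 - 2)/8) = √(2 + (⅛)*(-11)) = √(2 - 11/8) = √(5/8) = √10/4 ≈ 0.79057)
q = -672 - 32*(-2 + √10/4)² (q = -32*((-2 + √10/4)² + 21) = -32*(21 + (-2 + √10/4)²) = -672 - 32*(-2 + √10/4)² ≈ -718.81)
73463/q = 73463/(-820 + 32*√10)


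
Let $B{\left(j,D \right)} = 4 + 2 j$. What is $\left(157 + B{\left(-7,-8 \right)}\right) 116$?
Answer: $17052$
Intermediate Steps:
$\left(157 + B{\left(-7,-8 \right)}\right) 116 = \left(157 + \left(4 + 2 \left(-7\right)\right)\right) 116 = \left(157 + \left(4 - 14\right)\right) 116 = \left(157 - 10\right) 116 = 147 \cdot 116 = 17052$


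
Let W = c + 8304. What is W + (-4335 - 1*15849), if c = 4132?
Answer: -7748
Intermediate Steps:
W = 12436 (W = 4132 + 8304 = 12436)
W + (-4335 - 1*15849) = 12436 + (-4335 - 1*15849) = 12436 + (-4335 - 15849) = 12436 - 20184 = -7748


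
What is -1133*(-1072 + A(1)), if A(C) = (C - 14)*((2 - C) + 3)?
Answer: 1273492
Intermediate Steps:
A(C) = (-14 + C)*(5 - C)
-1133*(-1072 + A(1)) = -1133*(-1072 + (-70 - 1*1**2 + 19*1)) = -1133*(-1072 + (-70 - 1*1 + 19)) = -1133*(-1072 + (-70 - 1 + 19)) = -1133*(-1072 - 52) = -1133*(-1124) = 1273492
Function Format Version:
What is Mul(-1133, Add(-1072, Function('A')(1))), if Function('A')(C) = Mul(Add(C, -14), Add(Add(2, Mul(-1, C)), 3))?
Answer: 1273492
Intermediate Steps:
Function('A')(C) = Mul(Add(-14, C), Add(5, Mul(-1, C)))
Mul(-1133, Add(-1072, Function('A')(1))) = Mul(-1133, Add(-1072, Add(-70, Mul(-1, Pow(1, 2)), Mul(19, 1)))) = Mul(-1133, Add(-1072, Add(-70, Mul(-1, 1), 19))) = Mul(-1133, Add(-1072, Add(-70, -1, 19))) = Mul(-1133, Add(-1072, -52)) = Mul(-1133, -1124) = 1273492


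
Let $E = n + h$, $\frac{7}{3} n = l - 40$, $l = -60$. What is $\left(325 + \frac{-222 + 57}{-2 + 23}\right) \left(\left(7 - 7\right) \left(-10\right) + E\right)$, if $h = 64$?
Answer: $\frac{328560}{49} \approx 6705.3$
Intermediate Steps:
$n = - \frac{300}{7}$ ($n = \frac{3 \left(-60 - 40\right)}{7} = \frac{3}{7} \left(-100\right) = - \frac{300}{7} \approx -42.857$)
$E = \frac{148}{7}$ ($E = - \frac{300}{7} + 64 = \frac{148}{7} \approx 21.143$)
$\left(325 + \frac{-222 + 57}{-2 + 23}\right) \left(\left(7 - 7\right) \left(-10\right) + E\right) = \left(325 + \frac{-222 + 57}{-2 + 23}\right) \left(\left(7 - 7\right) \left(-10\right) + \frac{148}{7}\right) = \left(325 - \frac{165}{21}\right) \left(0 \left(-10\right) + \frac{148}{7}\right) = \left(325 - \frac{55}{7}\right) \left(0 + \frac{148}{7}\right) = \left(325 - \frac{55}{7}\right) \frac{148}{7} = \frac{2220}{7} \cdot \frac{148}{7} = \frac{328560}{49}$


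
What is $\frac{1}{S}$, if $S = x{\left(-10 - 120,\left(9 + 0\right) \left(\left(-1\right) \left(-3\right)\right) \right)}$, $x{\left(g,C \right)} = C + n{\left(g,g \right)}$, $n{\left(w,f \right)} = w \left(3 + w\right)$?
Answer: $\frac{1}{16537} \approx 6.047 \cdot 10^{-5}$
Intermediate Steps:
$x{\left(g,C \right)} = C + g \left(3 + g\right)$
$S = 16537$ ($S = \left(9 + 0\right) \left(\left(-1\right) \left(-3\right)\right) + \left(-10 - 120\right) \left(3 - 130\right) = 9 \cdot 3 + \left(-10 - 120\right) \left(3 - 130\right) = 27 - 130 \left(3 - 130\right) = 27 - -16510 = 27 + 16510 = 16537$)
$\frac{1}{S} = \frac{1}{16537}$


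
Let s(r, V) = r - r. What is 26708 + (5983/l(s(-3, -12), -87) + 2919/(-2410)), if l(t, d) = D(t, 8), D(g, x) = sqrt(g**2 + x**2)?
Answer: 264662959/9640 ≈ 27455.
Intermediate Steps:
s(r, V) = 0
l(t, d) = sqrt(64 + t**2) (l(t, d) = sqrt(t**2 + 8**2) = sqrt(t**2 + 64) = sqrt(64 + t**2))
26708 + (5983/l(s(-3, -12), -87) + 2919/(-2410)) = 26708 + (5983/(sqrt(64 + 0**2)) + 2919/(-2410)) = 26708 + (5983/(sqrt(64 + 0)) + 2919*(-1/2410)) = 26708 + (5983/(sqrt(64)) - 2919/2410) = 26708 + (5983/8 - 2919/2410) = 26708 + 7197839/9640 = 264662959/9640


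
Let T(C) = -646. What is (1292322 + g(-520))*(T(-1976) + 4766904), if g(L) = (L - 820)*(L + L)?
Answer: 12801797219876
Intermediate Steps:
g(L) = 2*L*(-820 + L) (g(L) = (-820 + L)*(2*L) = 2*L*(-820 + L))
(1292322 + g(-520))*(T(-1976) + 4766904) = (1292322 + 2*(-520)*(-820 - 520))*(-646 + 4766904) = (1292322 + 2*(-520)*(-1340))*4766258 = (1292322 + 1393600)*4766258 = 2685922*4766258 = 12801797219876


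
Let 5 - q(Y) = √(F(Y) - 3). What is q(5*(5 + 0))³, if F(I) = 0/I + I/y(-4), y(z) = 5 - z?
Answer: (15 - I*√2)³/27 ≈ 121.67 - 35.251*I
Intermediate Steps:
F(I) = I/9 (F(I) = 0/I + I/(5 - 1*(-4)) = 0 + I/(5 + 4) = 0 + I/9 = I/9)
q(Y) = 5 - √(-3 + Y/9) (q(Y) = 5 - √(Y/9 - 3) = 5 - √(-3 + Y/9))
q(5*(5 + 0))³ = (5 - √(-27 + 5*(5 + 0))/3)³ = (5 - √(-27 + 5*5)/3)³ = (5 - √(-27 + 25)/3)³ = (5 - I*√2/3)³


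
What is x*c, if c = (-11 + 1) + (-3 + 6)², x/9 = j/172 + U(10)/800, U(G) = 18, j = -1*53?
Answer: 44217/17200 ≈ 2.5708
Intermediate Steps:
j = -53
x = -44217/17200 (x = 9*(-53/172 + 18/800) = 9*(-53*1/172 + 18*(1/800)) = 9*(-53/172 + 9/400) = 9*(-4913/17200) = -44217/17200 ≈ -2.5708)
c = -1 (c = -10 + 3² = -10 + 9 = -1)
x*c = -44217/17200*(-1) = 44217/17200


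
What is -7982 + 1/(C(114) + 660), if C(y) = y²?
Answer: -109002191/13656 ≈ -7982.0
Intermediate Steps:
-7982 + 1/(C(114) + 660) = -7982 + 1/(114² + 660) = -7982 + 1/(12996 + 660) = -7982 + 1/13656 = -109002191/13656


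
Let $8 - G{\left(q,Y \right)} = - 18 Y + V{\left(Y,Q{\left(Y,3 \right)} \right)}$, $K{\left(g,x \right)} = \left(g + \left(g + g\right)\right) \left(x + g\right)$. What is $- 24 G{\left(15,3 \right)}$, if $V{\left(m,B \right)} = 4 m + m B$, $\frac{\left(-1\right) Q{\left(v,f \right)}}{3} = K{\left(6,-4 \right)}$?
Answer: $-8976$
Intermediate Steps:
$K{\left(g,x \right)} = 3 g \left(g + x\right)$ ($K{\left(g,x \right)} = \left(g + 2 g\right) \left(g + x\right) = 3 g \left(g + x\right)$)
$Q{\left(v,f \right)} = -108$ ($Q{\left(v,f \right)} = - 3 \cdot 3 \cdot 6 \left(6 - 4\right) = - 3 \cdot 3 \cdot 6 \cdot 2 = \left(-3\right) 36 = -108$)
$V{\left(m,B \right)} = 4 m + B m$
$G{\left(q,Y \right)} = 8 + 122 Y$ ($G{\left(q,Y \right)} = 8 - \left(- 18 Y + Y \left(4 - 108\right)\right) = 8 - \left(- 18 Y + Y \left(-104\right)\right) = 8 - \left(- 18 Y - 104 Y\right) = 8 - - 122 Y = 8 + 122 Y$)
$- 24 G{\left(15,3 \right)} = - 24 \left(8 + 122 \cdot 3\right) = - 24 \left(8 + 366\right) = \left(-24\right) 374 = -8976$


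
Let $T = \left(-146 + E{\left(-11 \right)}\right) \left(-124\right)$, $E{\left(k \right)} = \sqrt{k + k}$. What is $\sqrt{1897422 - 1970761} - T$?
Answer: $-18104 + i \sqrt{73339} + 124 i \sqrt{22} \approx -18104.0 + 852.42 i$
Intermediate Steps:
$E{\left(k \right)} = \sqrt{2} \sqrt{k}$ ($E{\left(k \right)} = \sqrt{2 k} = \sqrt{2} \sqrt{k}$)
$T = 18104 - 124 i \sqrt{22}$ ($T = \left(-146 + \sqrt{2} \sqrt{-11}\right) \left(-124\right) = \left(-146 + \sqrt{2} i \sqrt{11}\right) \left(-124\right) = \left(-146 + i \sqrt{22}\right) \left(-124\right) = 18104 - 124 i \sqrt{22} \approx 18104.0 - 581.61 i$)
$\sqrt{1897422 - 1970761} - T = \sqrt{1897422 - 1970761} - \left(18104 - 124 i \sqrt{22}\right) = \sqrt{-73339} - \left(18104 - 124 i \sqrt{22}\right) = i \sqrt{73339} - \left(18104 - 124 i \sqrt{22}\right) = -18104 + i \sqrt{73339} + 124 i \sqrt{22}$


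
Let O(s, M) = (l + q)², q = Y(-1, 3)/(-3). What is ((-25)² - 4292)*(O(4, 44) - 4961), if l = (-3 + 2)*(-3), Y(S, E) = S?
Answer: 163361183/9 ≈ 1.8151e+7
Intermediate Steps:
l = 3 (l = -1*(-3) = 3)
q = ⅓ (q = -1/(-3) = -1*(-⅓) = ⅓ ≈ 0.33333)
O(s, M) = 100/9 (O(s, M) = (3 + ⅓)² = (10/3)² = 100/9)
((-25)² - 4292)*(O(4, 44) - 4961) = ((-25)² - 4292)*(100/9 - 4961) = (625 - 4292)*(-44549/9) = -3667*(-44549/9) = 163361183/9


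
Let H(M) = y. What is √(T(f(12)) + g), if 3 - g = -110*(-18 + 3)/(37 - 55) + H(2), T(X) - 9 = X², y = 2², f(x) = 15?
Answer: √2922/3 ≈ 18.018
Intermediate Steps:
y = 4
H(M) = 4
T(X) = 9 + X²
g = 272/3 (g = 3 - (-110*(-18 + 3)/(37 - 55) + 4) = 3 - (-(-1650)/(-18) + 4) = 3 - (-(-1650)*(-1)/18 + 4) = 3 - (-110*⅚ + 4) = 3 - (-275/3 + 4) = 3 - 1*(-263/3) = 3 + 263/3 = 272/3 ≈ 90.667)
√(T(f(12)) + g) = √((9 + 15²) + 272/3) = √((9 + 225) + 272/3) = √(234 + 272/3) = √(974/3) = √2922/3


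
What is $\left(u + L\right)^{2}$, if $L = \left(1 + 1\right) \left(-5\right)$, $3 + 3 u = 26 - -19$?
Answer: $16$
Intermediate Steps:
$u = 14$ ($u = -1 + \frac{26 - -19}{3} = -1 + \frac{26 + 19}{3} = -1 + \frac{1}{3} \cdot 45 = -1 + 15 = 14$)
$L = -10$ ($L = 2 \left(-5\right) = -10$)
$\left(u + L\right)^{2} = \left(14 - 10\right)^{2} = 4^{2} = 16$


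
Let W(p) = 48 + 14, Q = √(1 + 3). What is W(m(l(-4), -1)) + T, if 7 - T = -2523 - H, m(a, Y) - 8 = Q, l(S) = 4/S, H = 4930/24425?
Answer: 12662906/4885 ≈ 2592.2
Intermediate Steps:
H = 986/4885 (H = 4930*(1/24425) = 986/4885 ≈ 0.20184)
Q = 2 (Q = √4 = 2)
m(a, Y) = 10 (m(a, Y) = 8 + 2 = 10)
W(p) = 62
T = 12360036/4885 (T = 7 - (-2523 - 1*986/4885) = 7 - (-2523 - 986/4885) = 7 - 1*(-12325841/4885) = 7 + 12325841/4885 = 12360036/4885 ≈ 2530.2)
W(m(l(-4), -1)) + T = 62 + 12360036/4885 = 12662906/4885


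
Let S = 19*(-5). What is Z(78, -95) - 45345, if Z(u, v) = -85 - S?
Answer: -45335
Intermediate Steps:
S = -95
Z(u, v) = 10 (Z(u, v) = -85 - 1*(-95) = -85 + 95 = 10)
Z(78, -95) - 45345 = 10 - 45345 = -45335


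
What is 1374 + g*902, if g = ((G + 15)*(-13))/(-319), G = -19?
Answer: 35582/29 ≈ 1227.0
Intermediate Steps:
g = -52/319 (g = ((-19 + 15)*(-13))/(-319) = -4*(-13)*(-1/319) = 52*(-1/319) = -52/319 ≈ -0.16301)
1374 + g*902 = 1374 - 52/319*902 = 1374 - 4264/29 = 35582/29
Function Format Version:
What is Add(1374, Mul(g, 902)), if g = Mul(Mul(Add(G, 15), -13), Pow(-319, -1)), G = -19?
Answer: Rational(35582, 29) ≈ 1227.0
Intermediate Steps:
g = Rational(-52, 319) (g = Mul(Mul(Add(-19, 15), -13), Pow(-319, -1)) = Mul(Mul(-4, -13), Rational(-1, 319)) = Mul(52, Rational(-1, 319)) = Rational(-52, 319) ≈ -0.16301)
Add(1374, Mul(g, 902)) = Add(1374, Mul(Rational(-52, 319), 902)) = Add(1374, Rational(-4264, 29)) = Rational(35582, 29)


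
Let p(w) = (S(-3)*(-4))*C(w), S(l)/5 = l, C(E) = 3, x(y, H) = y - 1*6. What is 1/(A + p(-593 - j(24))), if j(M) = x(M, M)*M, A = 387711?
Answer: 1/387891 ≈ 2.5780e-6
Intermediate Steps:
x(y, H) = -6 + y (x(y, H) = y - 6 = -6 + y)
S(l) = 5*l
j(M) = M*(-6 + M) (j(M) = (-6 + M)*M = M*(-6 + M))
p(w) = 180 (p(w) = ((5*(-3))*(-4))*3 = -15*(-4)*3 = 60*3 = 180)
1/(A + p(-593 - j(24))) = 1/(387711 + 180) = 1/387891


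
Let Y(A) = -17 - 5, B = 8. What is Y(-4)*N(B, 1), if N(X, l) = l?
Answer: -22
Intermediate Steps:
Y(A) = -22
Y(-4)*N(B, 1) = -22*1 = -22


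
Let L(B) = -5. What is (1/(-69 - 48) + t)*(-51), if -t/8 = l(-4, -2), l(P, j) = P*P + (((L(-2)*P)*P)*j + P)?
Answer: 2736881/39 ≈ 70176.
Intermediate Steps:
l(P, j) = P + P² - 5*j*P² (l(P, j) = P*P + (((-5*P)*P)*j + P) = P² + ((-5*P²)*j + P) = P² + (-5*j*P² + P) = P² + (P - 5*j*P²) = P + P² - 5*j*P²)
t = -1376 (t = -(-32)*(1 - 4 - 5*(-4)*(-2)) = -(-32)*(1 - 4 - 40) = -(-32)*(-43) = -8*172 = -1376)
(1/(-69 - 48) + t)*(-51) = (1/(-69 - 48) - 1376)*(-51) = (1/(-117) - 1376)*(-51) = (-1/117 - 1376)*(-51) = -160993/117*(-51) = 2736881/39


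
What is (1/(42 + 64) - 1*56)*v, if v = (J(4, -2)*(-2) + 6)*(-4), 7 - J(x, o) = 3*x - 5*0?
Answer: 189920/53 ≈ 3583.4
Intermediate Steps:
J(x, o) = 7 - 3*x (J(x, o) = 7 - (3*x - 5*0) = 7 - (3*x + 0) = 7 - 3*x)
v = -64 (v = ((7 - 3*4)*(-2) + 6)*(-4) = ((7 - 12)*(-2) + 6)*(-4) = (-5*(-2) + 6)*(-4) = (10 + 6)*(-4) = 16*(-4) = -64)
(1/(42 + 64) - 1*56)*v = (1/(42 + 64) - 1*56)*(-64) = (1/106 - 56)*(-64) = -5935/106*(-64) = 189920/53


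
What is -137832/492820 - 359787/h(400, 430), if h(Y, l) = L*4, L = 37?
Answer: -44332657119/18234340 ≈ -2431.3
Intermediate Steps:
h(Y, l) = 148 (h(Y, l) = 37*4 = 148)
-137832/492820 - 359787/h(400, 430) = -137832/492820 - 359787/148 = -137832*1/492820 - 359787*1/148 = -34458/123205 - 359787/148 = -44332657119/18234340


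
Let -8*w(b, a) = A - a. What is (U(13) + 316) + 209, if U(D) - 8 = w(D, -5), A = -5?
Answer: 533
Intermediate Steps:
w(b, a) = 5/8 + a/8 (w(b, a) = -(-5 - a)/8 = 5/8 + a/8)
U(D) = 8 (U(D) = 8 + (5/8 + (⅛)*(-5)) = 8 + (5/8 - 5/8) = 8 + 0 = 8)
(U(13) + 316) + 209 = (8 + 316) + 209 = 324 + 209 = 533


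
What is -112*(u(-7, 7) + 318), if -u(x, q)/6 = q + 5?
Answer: -27552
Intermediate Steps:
u(x, q) = -30 - 6*q (u(x, q) = -6*(q + 5) = -6*(5 + q) = -30 - 6*q)
-112*(u(-7, 7) + 318) = -112*((-30 - 6*7) + 318) = -112*((-30 - 42) + 318) = -112*(-72 + 318) = -112*246 = -27552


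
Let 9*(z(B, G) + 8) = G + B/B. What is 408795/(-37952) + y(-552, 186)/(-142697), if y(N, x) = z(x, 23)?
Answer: -175000853113/16246909632 ≈ -10.771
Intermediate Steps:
z(B, G) = -71/9 + G/9 (z(B, G) = -8 + (G + B/B)/9 = -8 + (G + 1)/9 = -8 + (1 + G)/9 = -8 + (⅑ + G/9) = -71/9 + G/9)
y(N, x) = -16/3 (y(N, x) = -71/9 + (⅑)*23 = -71/9 + 23/9 = -16/3)
408795/(-37952) + y(-552, 186)/(-142697) = 408795/(-37952) - 16/3/(-142697) = 408795*(-1/37952) - 16/3*(-1/142697) = -408795/37952 + 16/428091 = -175000853113/16246909632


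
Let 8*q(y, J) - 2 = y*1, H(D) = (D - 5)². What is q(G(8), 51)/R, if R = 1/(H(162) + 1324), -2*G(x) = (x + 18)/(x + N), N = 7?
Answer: 441541/120 ≈ 3679.5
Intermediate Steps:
H(D) = (-5 + D)²
G(x) = -(18 + x)/(2*(7 + x)) (G(x) = -(x + 18)/(2*(x + 7)) = -(18 + x)/(2*(7 + x)))
q(y, J) = ¼ + y/8 (q(y, J) = ¼ + (y*1)/8 = ¼ + y/8)
R = 1/25973 (R = 1/((-5 + 162)² + 1324) = 1/(157² + 1324) = 1/(24649 + 1324) = 1/25973 ≈ 3.8502e-5)
q(G(8), 51)/R = (¼ + ((-18 - 1*8)/(2*(7 + 8)))/8)/(1/25973) = (¼ + ((½)*(-18 - 8)/15)/8)*25973 = (¼ + ((½)*(1/15)*(-26))/8)*25973 = (¼ + (⅛)*(-13/15))*25973 = (¼ - 13/120)*25973 = (17/120)*25973 = 441541/120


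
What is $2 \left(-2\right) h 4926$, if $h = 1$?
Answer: $-19704$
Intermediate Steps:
$2 \left(-2\right) h 4926 = 2 \left(-2\right) 1 \cdot 4926 = \left(-4\right) 1 \cdot 4926 = \left(-4\right) 4926 = -19704$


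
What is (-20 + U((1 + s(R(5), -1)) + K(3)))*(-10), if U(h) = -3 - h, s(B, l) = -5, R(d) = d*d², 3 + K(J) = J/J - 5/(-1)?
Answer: 220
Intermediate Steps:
K(J) = 3 (K(J) = -3 + (J/J - 5/(-1)) = -3 + (1 - 5*(-1)) = -3 + (1 + 5) = -3 + 6 = 3)
R(d) = d³
(-20 + U((1 + s(R(5), -1)) + K(3)))*(-10) = (-20 + (-3 - ((1 - 5) + 3)))*(-10) = (-20 + (-3 - (-4 + 3)))*(-10) = (-20 + (-3 - 1*(-1)))*(-10) = (-20 + (-3 + 1))*(-10) = (-20 - 2)*(-10) = -22*(-10) = 220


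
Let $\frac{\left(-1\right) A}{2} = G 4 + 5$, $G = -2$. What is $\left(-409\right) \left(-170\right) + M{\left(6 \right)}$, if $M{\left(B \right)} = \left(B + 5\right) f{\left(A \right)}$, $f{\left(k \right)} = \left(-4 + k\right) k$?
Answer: $69662$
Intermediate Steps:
$A = 6$ ($A = - 2 \left(\left(-2\right) 4 + 5\right) = - 2 \left(-8 + 5\right) = \left(-2\right) \left(-3\right) = 6$)
$f{\left(k \right)} = k \left(-4 + k\right)$
$M{\left(B \right)} = 60 + 12 B$ ($M{\left(B \right)} = \left(B + 5\right) 6 \left(-4 + 6\right) = \left(5 + B\right) 6 \cdot 2 = \left(5 + B\right) 12 = 60 + 12 B$)
$\left(-409\right) \left(-170\right) + M{\left(6 \right)} = \left(-409\right) \left(-170\right) + \left(60 + 12 \cdot 6\right) = 69530 + \left(60 + 72\right) = 69530 + 132 = 69662$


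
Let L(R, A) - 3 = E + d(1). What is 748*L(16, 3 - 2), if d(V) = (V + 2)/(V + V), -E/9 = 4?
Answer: -23562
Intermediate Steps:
E = -36 (E = -9*4 = -36)
d(V) = (2 + V)/(2*V) (d(V) = (2 + V)/((2*V)) = (2 + V)*(1/(2*V)) = (2 + V)/(2*V))
L(R, A) = -63/2 (L(R, A) = 3 + (-36 + (1/2)*(2 + 1)/1) = 3 + (-36 + (1/2)*1*3) = 3 + (-36 + 3/2) = 3 - 69/2 = -63/2)
748*L(16, 3 - 2) = 748*(-63/2) = -23562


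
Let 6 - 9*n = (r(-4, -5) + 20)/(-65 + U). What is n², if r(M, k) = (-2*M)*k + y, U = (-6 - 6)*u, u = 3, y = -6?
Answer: 336400/826281 ≈ 0.40713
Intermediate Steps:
U = -36 (U = (-6 - 6)*3 = -12*3 = -36)
r(M, k) = -6 - 2*M*k (r(M, k) = (-2*M)*k - 6 = -2*M*k - 6 = -6 - 2*M*k)
n = 580/909 (n = ⅔ - ((-6 - 2*(-4)*(-5)) + 20)/(9*(-65 - 36)) = ⅔ - ((-6 - 40) + 20)/(9*(-101)) = ⅔ - (-46 + 20)*(-1)/(9*101) = ⅔ - (-26)*(-1)/(9*101) = ⅔ - ⅑*26/101 = ⅔ - 26/909 = 580/909 ≈ 0.63806)
n² = (580/909)² = 336400/826281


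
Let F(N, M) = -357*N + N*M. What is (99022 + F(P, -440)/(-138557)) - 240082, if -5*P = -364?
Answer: -97723961992/692785 ≈ -1.4106e+5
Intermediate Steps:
P = 364/5 (P = -1/5*(-364) = 364/5 ≈ 72.800)
F(N, M) = -357*N + M*N
(99022 + F(P, -440)/(-138557)) - 240082 = (99022 + (364*(-357 - 440)/5)/(-138557)) - 240082 = (99022 + ((364/5)*(-797))*(-1/138557)) - 240082 = (99022 - 290108/5*(-1/138557)) - 240082 = (99022 + 290108/692785) - 240082 = 68601246378/692785 - 240082 = -97723961992/692785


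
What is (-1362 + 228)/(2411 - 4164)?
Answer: 1134/1753 ≈ 0.64689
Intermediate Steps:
(-1362 + 228)/(2411 - 4164) = -1134/(-1753) = -1134*(-1/1753) = 1134/1753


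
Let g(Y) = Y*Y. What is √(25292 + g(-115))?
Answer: √38517 ≈ 196.26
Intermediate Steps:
g(Y) = Y²
√(25292 + g(-115)) = √(25292 + (-115)²) = √(25292 + 13225) = √38517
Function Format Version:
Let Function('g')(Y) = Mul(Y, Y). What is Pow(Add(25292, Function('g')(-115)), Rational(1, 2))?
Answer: Pow(38517, Rational(1, 2)) ≈ 196.26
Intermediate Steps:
Function('g')(Y) = Pow(Y, 2)
Pow(Add(25292, Function('g')(-115)), Rational(1, 2)) = Pow(Add(25292, Pow(-115, 2)), Rational(1, 2)) = Pow(Add(25292, 13225), Rational(1, 2)) = Pow(38517, Rational(1, 2))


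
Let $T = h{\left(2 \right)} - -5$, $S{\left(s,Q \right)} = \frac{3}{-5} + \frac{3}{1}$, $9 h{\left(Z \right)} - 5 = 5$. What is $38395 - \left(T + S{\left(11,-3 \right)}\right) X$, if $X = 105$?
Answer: $\frac{112504}{3} \approx 37501.0$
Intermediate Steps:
$h{\left(Z \right)} = \frac{10}{9}$ ($h{\left(Z \right)} = \frac{5}{9} + \frac{1}{9} \cdot 5 = \frac{5}{9} + \frac{5}{9} = \frac{10}{9}$)
$S{\left(s,Q \right)} = \frac{12}{5}$ ($S{\left(s,Q \right)} = 3 \left(- \frac{1}{5}\right) + 3 \cdot 1 = - \frac{3}{5} + 3 = \frac{12}{5}$)
$T = \frac{55}{9}$ ($T = \frac{10}{9} - -5 = \frac{10}{9} + 5 = \frac{55}{9} \approx 6.1111$)
$38395 - \left(T + S{\left(11,-3 \right)}\right) X = 38395 - \left(\frac{55}{9} + \frac{12}{5}\right) 105 = 38395 - \frac{383}{45} \cdot 105 = 38395 - \frac{2681}{3} = \frac{112504}{3}$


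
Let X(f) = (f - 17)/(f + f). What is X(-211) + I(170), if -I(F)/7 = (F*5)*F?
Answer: -213426386/211 ≈ -1.0115e+6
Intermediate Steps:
I(F) = -35*F**2 (I(F) = -7*F*5*F = -7*5*F*F = -35*F**2)
X(f) = (-17 + f)/(2*f) (X(f) = (-17 + f)/((2*f)) = (-17 + f)*(1/(2*f)) = (-17 + f)/(2*f))
X(-211) + I(170) = (1/2)*(-17 - 211)/(-211) - 35*170**2 = (1/2)*(-1/211)*(-228) - 35*28900 = 114/211 - 1011500 = -213426386/211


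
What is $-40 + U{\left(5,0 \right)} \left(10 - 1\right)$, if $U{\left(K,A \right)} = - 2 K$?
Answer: $-130$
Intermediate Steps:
$-40 + U{\left(5,0 \right)} \left(10 - 1\right) = -40 + \left(-2\right) 5 \left(10 - 1\right) = -40 - 90 = -130$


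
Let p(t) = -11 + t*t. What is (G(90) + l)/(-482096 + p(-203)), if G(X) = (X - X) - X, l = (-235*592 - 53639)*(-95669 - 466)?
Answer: -6176962125/146966 ≈ -42030.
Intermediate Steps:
l = 18530886465 (l = (-139120 - 53639)*(-96135) = -192759*(-96135) = 18530886465)
G(X) = -X (G(X) = 0 - X = -X)
p(t) = -11 + t**2
(G(90) + l)/(-482096 + p(-203)) = (-1*90 + 18530886465)/(-482096 + (-11 + (-203)**2)) = (-90 + 18530886465)/(-482096 + (-11 + 41209)) = 18530886375/(-482096 + 41198) = 18530886375/(-440898) = 18530886375*(-1/440898) = -6176962125/146966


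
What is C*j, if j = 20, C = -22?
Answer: -440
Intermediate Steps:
C*j = -22*20 = -440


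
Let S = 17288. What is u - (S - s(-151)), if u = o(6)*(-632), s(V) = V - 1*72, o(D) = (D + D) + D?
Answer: -28887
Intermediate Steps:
o(D) = 3*D (o(D) = 2*D + D = 3*D)
s(V) = -72 + V (s(V) = V - 72 = -72 + V)
u = -11376 (u = (3*6)*(-632) = 18*(-632) = -11376)
u - (S - s(-151)) = -11376 - (17288 - (-72 - 151)) = -11376 - (17288 - 1*(-223)) = -11376 - (17288 + 223) = -11376 - 1*17511 = -11376 - 17511 = -28887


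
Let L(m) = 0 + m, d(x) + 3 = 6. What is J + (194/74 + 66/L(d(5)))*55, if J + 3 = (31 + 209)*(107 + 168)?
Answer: 2491994/37 ≈ 67351.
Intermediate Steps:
d(x) = 3 (d(x) = -3 + 6 = 3)
L(m) = m
J = 65997 (J = -3 + (31 + 209)*(107 + 168) = -3 + 240*275 = -3 + 66000 = 65997)
J + (194/74 + 66/L(d(5)))*55 = 65997 + (194/74 + 66/3)*55 = 65997 + (194*(1/74) + 66*(⅓))*55 = 65997 + (97/37 + 22)*55 = 65997 + (911/37)*55 = 65997 + 50105/37 = 2491994/37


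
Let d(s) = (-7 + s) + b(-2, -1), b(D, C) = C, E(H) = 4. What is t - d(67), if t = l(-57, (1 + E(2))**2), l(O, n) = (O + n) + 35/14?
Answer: -177/2 ≈ -88.500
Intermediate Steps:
l(O, n) = 5/2 + O + n (l(O, n) = (O + n) + 35*(1/14) = (O + n) + 5/2 = 5/2 + O + n)
d(s) = -8 + s (d(s) = (-7 + s) - 1 = -8 + s)
t = -59/2 (t = 5/2 - 57 + (1 + 4)**2 = 5/2 - 57 + 5**2 = 5/2 - 57 + 25 = -59/2 ≈ -29.500)
t - d(67) = -59/2 - (-8 + 67) = -59/2 - 1*59 = -59/2 - 59 = -177/2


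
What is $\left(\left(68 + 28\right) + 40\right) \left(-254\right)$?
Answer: $-34544$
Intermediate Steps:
$\left(\left(68 + 28\right) + 40\right) \left(-254\right) = \left(96 + 40\right) \left(-254\right) = 136 \left(-254\right) = -34544$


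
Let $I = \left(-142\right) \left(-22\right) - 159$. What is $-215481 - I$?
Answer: $-218446$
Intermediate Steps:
$I = 2965$ ($I = 3124 - 159 = 2965$)
$-215481 - I = -215481 - 2965 = -218446$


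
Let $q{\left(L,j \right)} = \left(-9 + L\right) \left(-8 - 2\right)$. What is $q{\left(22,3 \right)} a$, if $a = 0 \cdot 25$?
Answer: $0$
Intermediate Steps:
$q{\left(L,j \right)} = 90 - 10 L$ ($q{\left(L,j \right)} = \left(-9 + L\right) \left(-10\right) = 90 - 10 L$)
$a = 0$
$q{\left(22,3 \right)} a = \left(90 - 220\right) 0 = \left(-130\right) 0 = 0$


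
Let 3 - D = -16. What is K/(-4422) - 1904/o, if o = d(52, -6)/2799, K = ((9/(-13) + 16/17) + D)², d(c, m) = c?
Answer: -3689086930602/35995817 ≈ -1.0249e+5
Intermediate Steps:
D = 19 (D = 3 - 1*(-16) = 3 + 16 = 19)
K = 18096516/48841 (K = ((9/(-13) + 16/17) + 19)² = ((9*(-1/13) + 16*(1/17)) + 19)² = ((-9/13 + 16/17) + 19)² = (55/221 + 19)² = (4254/221)² = 18096516/48841 ≈ 370.52)
o = 52/2799 ≈ 0.018578
K/(-4422) - 1904/o = (18096516/48841)/(-4422) - 1904/52/2799 = (18096516/48841)*(-1/4422) - 1904*2799/52 = -3016086/35995817 - 1332324/13 = -3689086930602/35995817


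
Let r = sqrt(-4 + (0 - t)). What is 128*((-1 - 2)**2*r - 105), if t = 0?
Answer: -13440 + 2304*I ≈ -13440.0 + 2304.0*I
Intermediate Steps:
r = 2*I (r = sqrt(-4 + (0 - 1*0)) = sqrt(-4 + (0 + 0)) = sqrt(-4 + 0) = sqrt(-4) = 2*I ≈ 2.0*I)
128*((-1 - 2)**2*r - 105) = 128*((-1 - 2)**2*(2*I) - 105) = 128*((-3)**2*(2*I) - 105) = 128*(9*(2*I) - 105) = 128*(18*I - 105) = 128*(-105 + 18*I) = -13440 + 2304*I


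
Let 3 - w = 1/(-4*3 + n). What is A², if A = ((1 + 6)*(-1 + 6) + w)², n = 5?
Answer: 5082121521/2401 ≈ 2.1167e+6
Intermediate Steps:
w = 22/7 (w = 3 - 1/(-4*3 + 5) = 3 - 1/(-12 + 5) = 3 - 1/(-7) = 3 - 1*(-⅐) = 3 + ⅐ = 22/7 ≈ 3.1429)
A = 71289/49 (A = ((1 + 6)*(-1 + 6) + 22/7)² = (7*5 + 22/7)² = (35 + 22/7)² = (267/7)² = 71289/49 ≈ 1454.9)
A² = (71289/49)² = 5082121521/2401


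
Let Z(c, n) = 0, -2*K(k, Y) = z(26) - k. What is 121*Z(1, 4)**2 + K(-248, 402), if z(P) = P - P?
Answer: -124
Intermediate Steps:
z(P) = 0
K(k, Y) = k/2 (K(k, Y) = -(0 - k)/2 = -(-1)*k/2 = k/2)
121*Z(1, 4)**2 + K(-248, 402) = 121*0**2 + (1/2)*(-248) = 121*0 - 124 = 0 - 124 = -124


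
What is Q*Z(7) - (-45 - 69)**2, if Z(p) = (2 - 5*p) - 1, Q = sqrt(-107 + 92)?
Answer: -12996 - 34*I*sqrt(15) ≈ -12996.0 - 131.68*I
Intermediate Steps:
Q = I*sqrt(15) (Q = sqrt(-15) = I*sqrt(15) ≈ 3.873*I)
Z(p) = 1 - 5*p
Q*Z(7) - (-45 - 69)**2 = (I*sqrt(15))*(1 - 5*7) - (-45 - 69)**2 = (I*sqrt(15))*(1 - 35) - 1*(-114)**2 = (I*sqrt(15))*(-34) - 1*12996 = -34*I*sqrt(15) - 12996 = -12996 - 34*I*sqrt(15)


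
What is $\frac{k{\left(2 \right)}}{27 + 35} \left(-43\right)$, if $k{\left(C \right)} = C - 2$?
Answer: $0$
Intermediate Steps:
$k{\left(C \right)} = -2 + C$
$\frac{k{\left(2 \right)}}{27 + 35} \left(-43\right) = \frac{-2 + 2}{27 + 35} \left(-43\right) = \frac{0}{62} \left(-43\right) = 0 \cdot \frac{1}{62} \left(-43\right) = 0 \left(-43\right) = 0$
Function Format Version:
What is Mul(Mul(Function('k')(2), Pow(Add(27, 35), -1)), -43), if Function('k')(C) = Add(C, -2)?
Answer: 0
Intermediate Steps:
Function('k')(C) = Add(-2, C)
Mul(Mul(Function('k')(2), Pow(Add(27, 35), -1)), -43) = Mul(Mul(Add(-2, 2), Pow(Add(27, 35), -1)), -43) = Mul(Mul(0, Pow(62, -1)), -43) = Mul(Mul(0, Rational(1, 62)), -43) = Mul(0, -43) = 0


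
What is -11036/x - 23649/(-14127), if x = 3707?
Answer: -22746243/17456263 ≈ -1.3030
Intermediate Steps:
-11036/x - 23649/(-14127) = -11036/3707 - 23649/(-14127) = -11036*1/3707 - 23649*(-1/14127) = -11036/3707 + 7883/4709 = -22746243/17456263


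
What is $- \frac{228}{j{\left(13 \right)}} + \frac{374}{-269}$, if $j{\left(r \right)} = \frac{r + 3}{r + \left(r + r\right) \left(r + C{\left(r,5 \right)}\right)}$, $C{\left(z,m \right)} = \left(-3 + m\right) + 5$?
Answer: $- \frac{8173985}{1076} \approx -7596.6$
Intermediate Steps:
$C{\left(z,m \right)} = 2 + m$
$j{\left(r \right)} = \frac{3 + r}{r + 2 r \left(7 + r\right)}$ ($j{\left(r \right)} = \frac{r + 3}{r + \left(r + r\right) \left(r + \left(2 + 5\right)\right)} = \frac{3 + r}{r + 2 r \left(r + 7\right)} = \frac{3 + r}{r + 2 r \left(7 + r\right)}$)
$- \frac{228}{j{\left(13 \right)}} + \frac{374}{-269} = - \frac{228}{\frac{1}{13} \frac{1}{15 + 2 \cdot 13} \left(3 + 13\right)} + \frac{374}{-269} = - \frac{228}{\frac{1}{13} \frac{1}{15 + 26} \cdot 16} + 374 \left(- \frac{1}{269}\right) = - \frac{228}{\frac{1}{13} \cdot \frac{1}{41} \cdot 16} - \frac{374}{269} = - \frac{228}{\frac{16}{533}} - \frac{374}{269} = \left(-228\right) \frac{533}{16} - \frac{374}{269} = - \frac{30381}{4} - \frac{374}{269} = - \frac{8173985}{1076}$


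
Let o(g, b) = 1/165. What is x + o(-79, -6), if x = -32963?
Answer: -5438894/165 ≈ -32963.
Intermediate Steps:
o(g, b) = 1/165
x + o(-79, -6) = -32963 + 1/165 = -5438894/165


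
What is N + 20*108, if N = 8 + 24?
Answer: 2192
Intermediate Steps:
N = 32
N + 20*108 = 32 + 20*108 = 32 + 2160 = 2192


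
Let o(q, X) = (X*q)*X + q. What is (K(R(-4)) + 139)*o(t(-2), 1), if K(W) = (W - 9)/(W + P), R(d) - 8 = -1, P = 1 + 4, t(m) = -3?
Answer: -833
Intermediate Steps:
P = 5
R(d) = 7 (R(d) = 8 - 1 = 7)
K(W) = (-9 + W)/(5 + W) (K(W) = (W - 9)/(W + 5) = (-9 + W)/(5 + W))
o(q, X) = q + q*X² (o(q, X) = q*X² + q = q + q*X²)
(K(R(-4)) + 139)*o(t(-2), 1) = ((-9 + 7)/(5 + 7) + 139)*(-3*(1 + 1²)) = (-2/12 + 139)*(-3*(1 + 1)) = ((1/12)*(-2) + 139)*(-3*2) = (-⅙ + 139)*(-6) = (833/6)*(-6) = -833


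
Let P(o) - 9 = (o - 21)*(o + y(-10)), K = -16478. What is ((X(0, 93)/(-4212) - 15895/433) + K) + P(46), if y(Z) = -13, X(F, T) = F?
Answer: -6789747/433 ≈ -15681.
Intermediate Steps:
P(o) = 9 + (-21 + o)*(-13 + o) (P(o) = 9 + (o - 21)*(o - 13) = 9 + (-21 + o)*(-13 + o))
((X(0, 93)/(-4212) - 15895/433) + K) + P(46) = ((0/(-4212) - 15895/433) - 16478) + (282 + 46**2 - 34*46) = ((0*(-1/4212) - 15895*1/433) - 16478) + (282 + 2116 - 1564) = ((0 - 15895/433) - 16478) + 834 = (-15895/433 - 16478) + 834 = -7150869/433 + 834 = -6789747/433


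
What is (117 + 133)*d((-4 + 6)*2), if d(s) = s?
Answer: 1000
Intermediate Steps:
(117 + 133)*d((-4 + 6)*2) = (117 + 133)*((-4 + 6)*2) = 250*(2*2) = 250*4 = 1000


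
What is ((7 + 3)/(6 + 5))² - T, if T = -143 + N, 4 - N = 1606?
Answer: 211245/121 ≈ 1745.8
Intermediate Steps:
N = -1602 (N = 4 - 1*1606 = 4 - 1606 = -1602)
T = -1745 (T = -143 - 1602 = -1745)
((7 + 3)/(6 + 5))² - T = ((7 + 3)/(6 + 5))² - 1*(-1745) = (10/11)² + 1745 = 100/121 + 1745 = 211245/121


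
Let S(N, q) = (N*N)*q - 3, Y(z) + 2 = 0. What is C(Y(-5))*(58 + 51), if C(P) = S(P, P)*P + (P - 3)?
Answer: 1853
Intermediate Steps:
Y(z) = -2 (Y(z) = -2 + 0 = -2)
S(N, q) = -3 + q*N² (S(N, q) = N²*q - 3 = q*N² - 3 = -3 + q*N²)
C(P) = -3 + P + P*(-3 + P³) (C(P) = (-3 + P*P²)*P + (P - 3) = (-3 + P³)*P + (-3 + P) = P*(-3 + P³) + (-3 + P) = -3 + P + P*(-3 + P³))
C(Y(-5))*(58 + 51) = (-3 + (-2)⁴ - 2*(-2))*(58 + 51) = (-3 + 16 + 4)*109 = 17*109 = 1853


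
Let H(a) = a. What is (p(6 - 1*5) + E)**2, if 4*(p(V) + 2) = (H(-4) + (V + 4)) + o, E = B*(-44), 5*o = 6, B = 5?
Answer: 19616041/400 ≈ 49040.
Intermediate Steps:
o = 6/5 (o = (1/5)*6 = 6/5 ≈ 1.2000)
E = -220 (E = 5*(-44) = -220)
p(V) = -17/10 + V/4 (p(V) = -2 + ((-4 + (V + 4)) + 6/5)/4 = -2 + ((-4 + (4 + V)) + 6/5)/4 = -2 + (V + 6/5)/4 = -2 + (6/5 + V)/4 = -2 + (3/10 + V/4) = -17/10 + V/4)
(p(6 - 1*5) + E)**2 = ((-17/10 + (6 - 1*5)/4) - 220)**2 = ((-17/10 + (6 - 5)/4) - 220)**2 = ((-17/10 + (1/4)*1) - 220)**2 = ((-17/10 + 1/4) - 220)**2 = (-29/20 - 220)**2 = (-4429/20)**2 = 19616041/400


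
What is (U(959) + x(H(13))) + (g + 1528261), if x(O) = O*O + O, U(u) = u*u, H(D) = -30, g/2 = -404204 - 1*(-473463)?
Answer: 2587330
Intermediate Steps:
g = 138518 (g = 2*(-404204 - 1*(-473463)) = 2*(-404204 + 473463) = 2*69259 = 138518)
U(u) = u²
x(O) = O + O² (x(O) = O² + O = O + O²)
(U(959) + x(H(13))) + (g + 1528261) = (959² - 30*(1 - 30)) + (138518 + 1528261) = (919681 - 30*(-29)) + 1666779 = (919681 + 870) + 1666779 = 920551 + 1666779 = 2587330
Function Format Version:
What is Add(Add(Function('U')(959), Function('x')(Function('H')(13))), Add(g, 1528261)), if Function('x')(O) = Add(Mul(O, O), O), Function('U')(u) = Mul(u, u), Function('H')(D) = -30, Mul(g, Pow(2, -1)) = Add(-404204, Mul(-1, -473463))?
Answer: 2587330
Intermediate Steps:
g = 138518 (g = Mul(2, Add(-404204, Mul(-1, -473463))) = Mul(2, Add(-404204, 473463)) = Mul(2, 69259) = 138518)
Function('U')(u) = Pow(u, 2)
Function('x')(O) = Add(O, Pow(O, 2)) (Function('x')(O) = Add(Pow(O, 2), O) = Add(O, Pow(O, 2)))
Add(Add(Function('U')(959), Function('x')(Function('H')(13))), Add(g, 1528261)) = Add(Add(Pow(959, 2), Mul(-30, Add(1, -30))), Add(138518, 1528261)) = Add(Add(919681, Mul(-30, -29)), 1666779) = Add(Add(919681, 870), 1666779) = Add(920551, 1666779) = 2587330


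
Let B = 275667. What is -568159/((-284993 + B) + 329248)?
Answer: -568159/319922 ≈ -1.7759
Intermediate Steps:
-568159/((-284993 + B) + 329248) = -568159/((-284993 + 275667) + 329248) = -568159/(-9326 + 329248) = -568159/319922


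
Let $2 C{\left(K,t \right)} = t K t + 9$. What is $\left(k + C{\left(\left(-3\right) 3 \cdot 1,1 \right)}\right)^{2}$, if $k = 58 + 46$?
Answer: $10816$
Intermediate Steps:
$k = 104$
$C{\left(K,t \right)} = \frac{9}{2} + \frac{K t^{2}}{2}$ ($C{\left(K,t \right)} = \frac{t K t + 9}{2} = \frac{K t t + 9}{2} = \frac{K t^{2} + 9}{2} = \frac{9 + K t^{2}}{2} = \frac{9}{2} + \frac{K t^{2}}{2}$)
$\left(k + C{\left(\left(-3\right) 3 \cdot 1,1 \right)}\right)^{2} = \left(104 + \left(\frac{9}{2} + \frac{\left(-3\right) 3 \cdot 1 \cdot 1^{2}}{2}\right)\right)^{2} = \left(104 + \left(\frac{9}{2} + \frac{1}{2} \left(\left(-9\right) 1\right) 1\right)\right)^{2} = \left(104 + \left(\frac{9}{2} + \frac{1}{2} \left(-9\right) 1\right)\right)^{2} = \left(104 + \left(\frac{9}{2} - \frac{9}{2}\right)\right)^{2} = \left(104 + 0\right)^{2} = 104^{2} = 10816$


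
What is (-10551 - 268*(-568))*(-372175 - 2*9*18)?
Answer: -52773050827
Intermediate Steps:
(-10551 - 268*(-568))*(-372175 - 2*9*18) = (-10551 + 152224)*(-372175 - 18*18) = 141673*(-372175 - 324) = 141673*(-372499) = -52773050827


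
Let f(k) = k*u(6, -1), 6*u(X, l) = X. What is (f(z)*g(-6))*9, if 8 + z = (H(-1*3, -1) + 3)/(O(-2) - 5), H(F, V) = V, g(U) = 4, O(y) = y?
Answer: -2088/7 ≈ -298.29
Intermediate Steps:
u(X, l) = X/6
z = -58/7 (z = -8 + (-1 + 3)/(-2 - 5) = -8 + 2/(-7) = -8 + 2*(-⅐) = -8 - 2/7 = -58/7 ≈ -8.2857)
f(k) = k (f(k) = k*((⅙)*6) = k*1 = k)
(f(z)*g(-6))*9 = -58/7*4*9 = -232/7*9 = -2088/7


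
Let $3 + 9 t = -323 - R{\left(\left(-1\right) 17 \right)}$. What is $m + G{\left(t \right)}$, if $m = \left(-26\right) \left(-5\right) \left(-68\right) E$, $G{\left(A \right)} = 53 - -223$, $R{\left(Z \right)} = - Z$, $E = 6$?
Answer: $-52764$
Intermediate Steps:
$t = - \frac{343}{9}$ ($t = - \frac{1}{3} + \frac{-323 - - \left(-1\right) 17}{9} = - \frac{1}{3} + \frac{-323 - \left(-1\right) \left(-17\right)}{9} = - \frac{1}{3} + \frac{-323 - 17}{9} = - \frac{1}{3} + \frac{1}{9} \left(-340\right) = - \frac{1}{3} - \frac{340}{9} = - \frac{343}{9} \approx -38.111$)
$G{\left(A \right)} = 276$ ($G{\left(A \right)} = 53 + 223 = 276$)
$m = -53040$ ($m = \left(-26\right) \left(-5\right) \left(-68\right) 6 = 130 \left(-68\right) 6 = \left(-8840\right) 6 = -53040$)
$m + G{\left(t \right)} = -53040 + 276 = -52764$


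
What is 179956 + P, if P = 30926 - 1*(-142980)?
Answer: 353862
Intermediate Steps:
P = 173906 (P = 30926 + 142980 = 173906)
179956 + P = 179956 + 173906 = 353862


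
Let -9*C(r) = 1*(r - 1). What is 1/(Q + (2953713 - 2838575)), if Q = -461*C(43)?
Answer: 3/351868 ≈ 8.5259e-6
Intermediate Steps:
C(r) = 1/9 - r/9 (C(r) = -(r - 1)/9 = -(-1 + r)/9 = 1/9 - r/9)
Q = 6454/3 (Q = -461*(1/9 - 1/9*43) = -461*(1/9 - 43/9) = -461*(-14/3) = 6454/3 ≈ 2151.3)
1/(Q + (2953713 - 2838575)) = 1/(6454/3 + (2953713 - 2838575)) = 1/(6454/3 + 115138) = 1/(351868/3) = 3/351868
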